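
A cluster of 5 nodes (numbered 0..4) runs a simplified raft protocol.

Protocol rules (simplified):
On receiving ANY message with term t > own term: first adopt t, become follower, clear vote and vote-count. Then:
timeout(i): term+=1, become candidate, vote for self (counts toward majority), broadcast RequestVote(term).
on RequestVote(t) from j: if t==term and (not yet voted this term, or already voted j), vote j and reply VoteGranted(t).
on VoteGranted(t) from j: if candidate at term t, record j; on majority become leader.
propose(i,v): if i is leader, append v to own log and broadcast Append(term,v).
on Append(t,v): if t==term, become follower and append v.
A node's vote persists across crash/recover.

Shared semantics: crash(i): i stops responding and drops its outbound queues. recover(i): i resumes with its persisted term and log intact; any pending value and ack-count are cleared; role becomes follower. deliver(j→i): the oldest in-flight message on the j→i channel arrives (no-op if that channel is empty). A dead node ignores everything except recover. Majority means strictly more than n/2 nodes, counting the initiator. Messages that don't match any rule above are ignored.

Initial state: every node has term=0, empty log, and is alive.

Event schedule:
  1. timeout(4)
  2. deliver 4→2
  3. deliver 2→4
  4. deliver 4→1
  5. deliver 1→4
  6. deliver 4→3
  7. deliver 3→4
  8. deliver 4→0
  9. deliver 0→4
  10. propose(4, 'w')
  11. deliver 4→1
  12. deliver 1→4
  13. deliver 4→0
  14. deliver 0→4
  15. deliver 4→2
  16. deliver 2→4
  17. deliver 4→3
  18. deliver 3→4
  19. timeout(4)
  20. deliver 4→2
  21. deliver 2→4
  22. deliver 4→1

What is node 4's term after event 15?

1

[1] timeout(4) → N4(cand t1 [-])
[2] deliver 4→2 → N2(foll t1 [-])
[3] deliver 2→4 → ∅
[4] deliver 4→1 → N1(foll t1 [-])
[5] deliver 1→4 → N4(lead t1 [-])
[6] deliver 4→3 → N3(foll t1 [-])
[7] deliver 3→4 → ∅
[8] deliver 4→0 → N0(foll t1 [-])
[9] deliver 0→4 → ∅
[10] propose(4,'w') → N4(lead t1 [w])
[11] deliver 4→1 → N1(foll t1 [w])
[12] deliver 1→4 → ∅
[13] deliver 4→0 → N0(foll t1 [w])
[14] deliver 0→4 → ∅
[15] deliver 4→2 → N2(foll t1 [w])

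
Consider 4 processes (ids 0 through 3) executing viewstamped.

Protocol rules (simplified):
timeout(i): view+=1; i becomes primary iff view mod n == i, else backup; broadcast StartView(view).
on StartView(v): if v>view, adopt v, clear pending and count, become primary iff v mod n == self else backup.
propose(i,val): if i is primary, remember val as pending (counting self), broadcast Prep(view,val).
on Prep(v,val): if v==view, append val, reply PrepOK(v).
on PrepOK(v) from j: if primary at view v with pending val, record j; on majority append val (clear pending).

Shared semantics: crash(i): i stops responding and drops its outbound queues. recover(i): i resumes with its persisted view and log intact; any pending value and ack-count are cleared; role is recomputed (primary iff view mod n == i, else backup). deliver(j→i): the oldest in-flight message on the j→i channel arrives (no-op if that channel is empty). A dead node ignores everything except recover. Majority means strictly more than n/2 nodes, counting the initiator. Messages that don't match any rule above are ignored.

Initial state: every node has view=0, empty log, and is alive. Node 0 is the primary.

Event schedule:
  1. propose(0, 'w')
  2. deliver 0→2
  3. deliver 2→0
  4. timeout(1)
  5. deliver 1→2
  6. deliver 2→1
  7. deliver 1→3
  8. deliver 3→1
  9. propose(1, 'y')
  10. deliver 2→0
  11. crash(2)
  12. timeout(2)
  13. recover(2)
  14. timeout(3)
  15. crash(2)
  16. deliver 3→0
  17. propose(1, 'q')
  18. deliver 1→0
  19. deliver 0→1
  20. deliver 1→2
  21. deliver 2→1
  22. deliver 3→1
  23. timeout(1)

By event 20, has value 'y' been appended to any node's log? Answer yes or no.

no

e1 propose(0,'w'): ·
e2 deliver 0→2: 2[back,v=0,w]
e3 deliver 2→0: ·
e4 timeout(1): 1[prim,v=1,-]
e5 deliver 1→2: 2[back,v=1,w]
e6 deliver 2→1: ·
e7 deliver 1→3: 3[back,v=1,-]
e8 deliver 3→1: ·
e9 propose(1,'y'): ·
e10 deliver 2→0: ·
e11 crash(2): 2[✗back,v=1,w]
e12 timeout(2): ·
e13 recover(2): 2[back,v=1,w]
e14 timeout(3): 3[back,v=2,-]
e15 crash(2): 2[✗back,v=1,w]
e16 deliver 3→0: 0[back,v=2,-]
e17 propose(1,'q'): ·
e18 deliver 1→0: ·
e19 deliver 0→1: ·
e20 deliver 1→2: ·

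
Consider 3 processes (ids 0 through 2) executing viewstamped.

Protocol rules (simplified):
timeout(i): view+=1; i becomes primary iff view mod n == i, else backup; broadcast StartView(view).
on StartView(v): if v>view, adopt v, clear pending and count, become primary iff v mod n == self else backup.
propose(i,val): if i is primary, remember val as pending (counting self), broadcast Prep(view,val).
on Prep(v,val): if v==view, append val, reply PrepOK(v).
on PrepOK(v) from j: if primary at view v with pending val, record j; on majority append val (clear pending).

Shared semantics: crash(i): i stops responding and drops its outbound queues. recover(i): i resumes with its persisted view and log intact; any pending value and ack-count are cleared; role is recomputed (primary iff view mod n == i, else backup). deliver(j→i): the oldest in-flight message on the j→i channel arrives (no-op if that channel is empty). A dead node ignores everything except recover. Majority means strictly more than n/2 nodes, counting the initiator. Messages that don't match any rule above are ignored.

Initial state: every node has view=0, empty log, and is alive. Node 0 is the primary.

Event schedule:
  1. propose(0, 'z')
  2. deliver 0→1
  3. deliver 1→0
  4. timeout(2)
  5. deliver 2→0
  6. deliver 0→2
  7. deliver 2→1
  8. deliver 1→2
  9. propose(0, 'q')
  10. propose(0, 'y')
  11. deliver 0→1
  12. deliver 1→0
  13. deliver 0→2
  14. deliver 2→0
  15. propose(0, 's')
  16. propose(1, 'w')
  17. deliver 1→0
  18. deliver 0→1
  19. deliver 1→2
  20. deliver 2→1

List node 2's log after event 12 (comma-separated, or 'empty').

empty

[1] propose(0,'z') → ∅
[2] deliver 0→1 → N1(back v0 [z])
[3] deliver 1→0 → N0(prim v0 [z])
[4] timeout(2) → N2(back v1 [-])
[5] deliver 2→0 → N0(back v1 [z])
[6] deliver 0→2 → ∅
[7] deliver 2→1 → N1(prim v1 [z])
[8] deliver 1→2 → ∅
[9] propose(0,'q') → ∅
[10] propose(0,'y') → ∅
[11] deliver 0→1 → ∅
[12] deliver 1→0 → ∅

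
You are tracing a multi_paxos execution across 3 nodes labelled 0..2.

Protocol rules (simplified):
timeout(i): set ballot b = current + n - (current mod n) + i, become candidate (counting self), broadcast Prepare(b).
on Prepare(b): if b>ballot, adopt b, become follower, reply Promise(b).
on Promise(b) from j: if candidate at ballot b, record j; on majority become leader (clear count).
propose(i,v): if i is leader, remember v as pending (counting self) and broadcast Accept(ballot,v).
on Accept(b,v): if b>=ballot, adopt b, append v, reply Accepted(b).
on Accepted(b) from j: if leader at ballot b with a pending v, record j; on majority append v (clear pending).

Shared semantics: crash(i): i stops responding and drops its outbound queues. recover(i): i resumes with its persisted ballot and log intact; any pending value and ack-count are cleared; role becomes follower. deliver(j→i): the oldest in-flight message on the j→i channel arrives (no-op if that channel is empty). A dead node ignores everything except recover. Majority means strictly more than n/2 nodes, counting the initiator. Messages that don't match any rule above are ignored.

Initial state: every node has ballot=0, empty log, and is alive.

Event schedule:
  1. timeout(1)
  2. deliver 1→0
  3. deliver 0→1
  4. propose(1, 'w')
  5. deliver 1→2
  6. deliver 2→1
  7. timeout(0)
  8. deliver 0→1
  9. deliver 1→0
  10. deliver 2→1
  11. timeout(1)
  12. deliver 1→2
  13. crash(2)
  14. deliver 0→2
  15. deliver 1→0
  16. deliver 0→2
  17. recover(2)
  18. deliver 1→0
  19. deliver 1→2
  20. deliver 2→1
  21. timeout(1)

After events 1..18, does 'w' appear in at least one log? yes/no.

yes

e1 timeout(1): 1[cand,b=4,-]
e2 deliver 1→0: 0[foll,b=4,-]
e3 deliver 0→1: 1[lead,b=4,-]
e4 propose(1,'w'): ·
e5 deliver 1→2: 2[foll,b=4,-]
e6 deliver 2→1: ·
e7 timeout(0): 0[cand,b=6,-]
e8 deliver 0→1: 1[foll,b=6,-]
e9 deliver 1→0: ·
e10 deliver 2→1: ·
e11 timeout(1): 1[cand,b=10,-]
e12 deliver 1→2: 2[foll,b=4,w]
e13 crash(2): 2[✗foll,b=4,w]
e14 deliver 0→2: ·
e15 deliver 1→0: 0[lead,b=6,-]
e16 deliver 0→2: ·
e17 recover(2): 2[foll,b=4,w]
e18 deliver 1→0: 0[foll,b=10,-]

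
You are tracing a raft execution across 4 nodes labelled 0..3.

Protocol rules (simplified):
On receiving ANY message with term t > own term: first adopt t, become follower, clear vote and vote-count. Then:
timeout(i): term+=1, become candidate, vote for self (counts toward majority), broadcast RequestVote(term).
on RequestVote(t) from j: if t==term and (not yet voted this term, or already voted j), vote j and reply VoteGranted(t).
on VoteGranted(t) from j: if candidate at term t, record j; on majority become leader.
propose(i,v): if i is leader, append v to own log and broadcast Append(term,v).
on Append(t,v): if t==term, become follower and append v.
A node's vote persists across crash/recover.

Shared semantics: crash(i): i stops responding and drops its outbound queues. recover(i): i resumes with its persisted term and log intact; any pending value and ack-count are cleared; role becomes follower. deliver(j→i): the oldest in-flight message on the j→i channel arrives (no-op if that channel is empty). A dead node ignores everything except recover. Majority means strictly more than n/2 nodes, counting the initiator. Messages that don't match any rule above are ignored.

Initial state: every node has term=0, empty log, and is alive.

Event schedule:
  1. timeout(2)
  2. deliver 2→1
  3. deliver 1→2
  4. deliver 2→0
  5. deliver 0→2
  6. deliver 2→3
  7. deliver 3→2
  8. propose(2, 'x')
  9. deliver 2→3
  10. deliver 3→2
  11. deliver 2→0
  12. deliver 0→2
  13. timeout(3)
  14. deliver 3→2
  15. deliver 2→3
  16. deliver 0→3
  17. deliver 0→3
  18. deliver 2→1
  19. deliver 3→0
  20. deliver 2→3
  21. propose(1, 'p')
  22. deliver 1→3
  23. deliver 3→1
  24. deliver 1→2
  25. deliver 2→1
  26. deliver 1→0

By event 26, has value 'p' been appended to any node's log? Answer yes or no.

step 1 timeout(2): 2={cand,t=1,log=-}
step 2 deliver 2→1: 1={foll,t=1,log=-}
step 3 deliver 1→2: —
step 4 deliver 2→0: 0={foll,t=1,log=-}
step 5 deliver 0→2: 2={lead,t=1,log=-}
step 6 deliver 2→3: 3={foll,t=1,log=-}
step 7 deliver 3→2: —
step 8 propose(2,'x'): 2={lead,t=1,log=x}
step 9 deliver 2→3: 3={foll,t=1,log=x}
step 10 deliver 3→2: —
step 11 deliver 2→0: 0={foll,t=1,log=x}
step 12 deliver 0→2: —
step 13 timeout(3): 3={cand,t=2,log=x}
step 14 deliver 3→2: 2={foll,t=2,log=x}
step 15 deliver 2→3: —
step 16 deliver 0→3: —
step 17 deliver 0→3: —
step 18 deliver 2→1: 1={foll,t=1,log=x}
step 19 deliver 3→0: 0={foll,t=2,log=x}
step 20 deliver 2→3: —
step 21 propose(1,'p'): —
step 22 deliver 1→3: —
step 23 deliver 3→1: 1={foll,t=2,log=x}
step 24 deliver 1→2: —
step 25 deliver 2→1: —
step 26 deliver 1→0: —

no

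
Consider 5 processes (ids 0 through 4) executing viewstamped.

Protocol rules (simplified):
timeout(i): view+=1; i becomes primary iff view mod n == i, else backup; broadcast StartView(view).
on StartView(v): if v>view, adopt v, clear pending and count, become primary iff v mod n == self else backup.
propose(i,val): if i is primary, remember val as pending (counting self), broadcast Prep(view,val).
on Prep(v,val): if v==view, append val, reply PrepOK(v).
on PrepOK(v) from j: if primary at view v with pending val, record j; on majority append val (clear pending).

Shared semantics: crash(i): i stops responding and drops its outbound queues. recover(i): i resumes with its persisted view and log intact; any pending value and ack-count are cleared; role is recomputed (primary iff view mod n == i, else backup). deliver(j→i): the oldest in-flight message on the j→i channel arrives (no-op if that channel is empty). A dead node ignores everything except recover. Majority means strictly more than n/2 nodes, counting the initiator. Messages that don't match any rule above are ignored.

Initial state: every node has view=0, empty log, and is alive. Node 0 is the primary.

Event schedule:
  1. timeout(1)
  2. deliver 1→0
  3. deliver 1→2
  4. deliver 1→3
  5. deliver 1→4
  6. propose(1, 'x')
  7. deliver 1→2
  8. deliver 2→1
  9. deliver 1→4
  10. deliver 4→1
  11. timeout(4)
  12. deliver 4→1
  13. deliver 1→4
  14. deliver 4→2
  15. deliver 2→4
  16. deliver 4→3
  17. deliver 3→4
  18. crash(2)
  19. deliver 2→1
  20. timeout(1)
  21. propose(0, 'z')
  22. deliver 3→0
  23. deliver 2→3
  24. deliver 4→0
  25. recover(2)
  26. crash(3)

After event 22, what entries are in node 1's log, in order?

after 1 — timeout(1): n1:prim/v1/[-]
after 2 — deliver 1→0: n0:back/v1/[-]
after 3 — deliver 1→2: n2:back/v1/[-]
after 4 — deliver 1→3: n3:back/v1/[-]
after 5 — deliver 1→4: n4:back/v1/[-]
after 6 — propose(1,'x'): ·
after 7 — deliver 1→2: n2:back/v1/[x]
after 8 — deliver 2→1: ·
after 9 — deliver 1→4: n4:back/v1/[x]
after 10 — deliver 4→1: n1:prim/v1/[x]
after 11 — timeout(4): n4:back/v2/[x]
after 12 — deliver 4→1: n1:back/v2/[x]
after 13 — deliver 1→4: ·
after 14 — deliver 4→2: n2:prim/v2/[x]
after 15 — deliver 2→4: ·
after 16 — deliver 4→3: n3:back/v2/[-]
after 17 — deliver 3→4: ·
after 18 — crash(2): n2:✗prim/v2/[x]
after 19 — deliver 2→1: ·
after 20 — timeout(1): n1:back/v3/[x]
after 21 — propose(0,'z'): ·
after 22 — deliver 3→0: ·

x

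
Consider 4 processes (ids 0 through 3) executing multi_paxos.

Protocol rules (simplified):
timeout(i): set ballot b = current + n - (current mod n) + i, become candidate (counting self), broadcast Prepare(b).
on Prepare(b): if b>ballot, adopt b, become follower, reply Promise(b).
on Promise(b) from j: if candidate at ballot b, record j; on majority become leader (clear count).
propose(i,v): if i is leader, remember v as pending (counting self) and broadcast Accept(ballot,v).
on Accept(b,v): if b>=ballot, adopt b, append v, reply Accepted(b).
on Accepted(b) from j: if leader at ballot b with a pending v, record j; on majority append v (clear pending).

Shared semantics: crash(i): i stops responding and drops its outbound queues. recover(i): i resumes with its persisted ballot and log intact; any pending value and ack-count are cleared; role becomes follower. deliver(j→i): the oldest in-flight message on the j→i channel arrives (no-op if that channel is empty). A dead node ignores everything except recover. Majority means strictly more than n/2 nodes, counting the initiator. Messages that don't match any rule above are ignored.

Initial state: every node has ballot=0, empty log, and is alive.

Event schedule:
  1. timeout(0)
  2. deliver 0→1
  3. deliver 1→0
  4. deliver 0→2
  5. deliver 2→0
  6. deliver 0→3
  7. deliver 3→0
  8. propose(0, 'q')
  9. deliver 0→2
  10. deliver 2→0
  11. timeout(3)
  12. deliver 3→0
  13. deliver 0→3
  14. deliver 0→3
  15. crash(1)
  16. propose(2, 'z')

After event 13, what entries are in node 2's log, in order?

q

after 1 — timeout(0): n0:cand/b4/[-]
after 2 — deliver 0→1: n1:foll/b4/[-]
after 3 — deliver 1→0: ·
after 4 — deliver 0→2: n2:foll/b4/[-]
after 5 — deliver 2→0: n0:lead/b4/[-]
after 6 — deliver 0→3: n3:foll/b4/[-]
after 7 — deliver 3→0: ·
after 8 — propose(0,'q'): ·
after 9 — deliver 0→2: n2:foll/b4/[q]
after 10 — deliver 2→0: ·
after 11 — timeout(3): n3:cand/b11/[-]
after 12 — deliver 3→0: n0:foll/b11/[-]
after 13 — deliver 0→3: ·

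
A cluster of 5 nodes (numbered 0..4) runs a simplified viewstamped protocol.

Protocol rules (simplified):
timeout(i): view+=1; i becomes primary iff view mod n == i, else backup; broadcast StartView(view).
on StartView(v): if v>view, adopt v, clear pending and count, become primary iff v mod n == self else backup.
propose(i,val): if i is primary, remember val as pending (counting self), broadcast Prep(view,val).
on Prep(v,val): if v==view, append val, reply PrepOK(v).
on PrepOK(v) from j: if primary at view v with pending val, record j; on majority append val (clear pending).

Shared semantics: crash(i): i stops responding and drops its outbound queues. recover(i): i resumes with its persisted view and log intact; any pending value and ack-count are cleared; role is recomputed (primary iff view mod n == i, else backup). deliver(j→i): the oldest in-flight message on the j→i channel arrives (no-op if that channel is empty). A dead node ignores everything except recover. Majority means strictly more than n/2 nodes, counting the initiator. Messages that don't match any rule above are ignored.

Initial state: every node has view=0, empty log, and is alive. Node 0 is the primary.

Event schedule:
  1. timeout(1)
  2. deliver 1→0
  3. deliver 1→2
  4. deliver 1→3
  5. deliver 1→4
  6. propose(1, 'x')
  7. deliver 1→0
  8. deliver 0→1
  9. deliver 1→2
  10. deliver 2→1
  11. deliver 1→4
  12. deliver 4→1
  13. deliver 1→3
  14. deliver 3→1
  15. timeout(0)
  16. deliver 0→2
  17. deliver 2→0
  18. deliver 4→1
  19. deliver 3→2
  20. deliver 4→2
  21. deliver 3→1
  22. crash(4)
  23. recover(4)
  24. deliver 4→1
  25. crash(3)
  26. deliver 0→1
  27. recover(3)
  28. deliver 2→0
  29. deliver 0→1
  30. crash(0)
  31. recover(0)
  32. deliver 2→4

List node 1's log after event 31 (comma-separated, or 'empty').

1. timeout(1):  <1:prim v1 ->
2. deliver 1→0:  <0:back v1 ->
3. deliver 1→2:  <2:back v1 ->
4. deliver 1→3:  <3:back v1 ->
5. deliver 1→4:  <4:back v1 ->
6. propose(1,'x'):  nop
7. deliver 1→0:  <0:back v1 x>
8. deliver 0→1:  nop
9. deliver 1→2:  <2:back v1 x>
10. deliver 2→1:  <1:prim v1 x>
11. deliver 1→4:  <4:back v1 x>
12. deliver 4→1:  nop
13. deliver 1→3:  <3:back v1 x>
14. deliver 3→1:  nop
15. timeout(0):  <0:back v2 x>
16. deliver 0→2:  <2:prim v2 x>
17. deliver 2→0:  nop
18. deliver 4→1:  nop
19. deliver 3→2:  nop
20. deliver 4→2:  nop
21. deliver 3→1:  nop
22. crash(4):  <4:✗back v1 x>
23. recover(4):  <4:back v1 x>
24. deliver 4→1:  nop
25. crash(3):  <3:✗back v1 x>
26. deliver 0→1:  <1:back v2 x>
27. recover(3):  <3:back v1 x>
28. deliver 2→0:  nop
29. deliver 0→1:  nop
30. crash(0):  <0:✗back v2 x>
31. recover(0):  <0:back v2 x>

x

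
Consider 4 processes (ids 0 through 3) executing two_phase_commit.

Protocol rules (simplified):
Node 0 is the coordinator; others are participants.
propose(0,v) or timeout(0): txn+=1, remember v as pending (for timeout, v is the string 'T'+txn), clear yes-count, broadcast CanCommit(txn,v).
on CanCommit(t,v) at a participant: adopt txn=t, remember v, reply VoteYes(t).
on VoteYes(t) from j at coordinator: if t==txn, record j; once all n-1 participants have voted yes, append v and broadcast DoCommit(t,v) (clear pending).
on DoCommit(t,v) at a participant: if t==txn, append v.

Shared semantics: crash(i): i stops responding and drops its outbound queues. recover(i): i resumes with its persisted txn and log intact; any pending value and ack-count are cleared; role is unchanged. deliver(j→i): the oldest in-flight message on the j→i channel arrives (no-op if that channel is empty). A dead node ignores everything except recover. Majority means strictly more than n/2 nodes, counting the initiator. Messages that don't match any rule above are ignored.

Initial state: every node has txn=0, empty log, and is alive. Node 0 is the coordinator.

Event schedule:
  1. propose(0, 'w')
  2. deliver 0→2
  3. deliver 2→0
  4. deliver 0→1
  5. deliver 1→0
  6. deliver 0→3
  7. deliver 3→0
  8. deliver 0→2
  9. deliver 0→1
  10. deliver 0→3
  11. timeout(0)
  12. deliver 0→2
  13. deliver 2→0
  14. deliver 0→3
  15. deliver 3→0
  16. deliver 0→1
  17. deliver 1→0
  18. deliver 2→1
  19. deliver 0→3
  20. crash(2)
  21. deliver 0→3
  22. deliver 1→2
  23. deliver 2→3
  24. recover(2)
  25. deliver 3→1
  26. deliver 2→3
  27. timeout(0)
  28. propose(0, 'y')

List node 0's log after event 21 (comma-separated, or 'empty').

e1 propose(0,'w'): 0[coor,t=1,-]
e2 deliver 0→2: 2[part,t=1,-]
e3 deliver 2→0: ·
e4 deliver 0→1: 1[part,t=1,-]
e5 deliver 1→0: ·
e6 deliver 0→3: 3[part,t=1,-]
e7 deliver 3→0: 0[coor,t=1,w]
e8 deliver 0→2: 2[part,t=1,w]
e9 deliver 0→1: 1[part,t=1,w]
e10 deliver 0→3: 3[part,t=1,w]
e11 timeout(0): 0[coor,t=2,w]
e12 deliver 0→2: 2[part,t=2,w]
e13 deliver 2→0: ·
e14 deliver 0→3: 3[part,t=2,w]
e15 deliver 3→0: ·
e16 deliver 0→1: 1[part,t=2,w]
e17 deliver 1→0: 0[coor,t=2,w,T2]
e18 deliver 2→1: ·
e19 deliver 0→3: 3[part,t=2,w,T2]
e20 crash(2): 2[✗part,t=2,w]
e21 deliver 0→3: ·

w,T2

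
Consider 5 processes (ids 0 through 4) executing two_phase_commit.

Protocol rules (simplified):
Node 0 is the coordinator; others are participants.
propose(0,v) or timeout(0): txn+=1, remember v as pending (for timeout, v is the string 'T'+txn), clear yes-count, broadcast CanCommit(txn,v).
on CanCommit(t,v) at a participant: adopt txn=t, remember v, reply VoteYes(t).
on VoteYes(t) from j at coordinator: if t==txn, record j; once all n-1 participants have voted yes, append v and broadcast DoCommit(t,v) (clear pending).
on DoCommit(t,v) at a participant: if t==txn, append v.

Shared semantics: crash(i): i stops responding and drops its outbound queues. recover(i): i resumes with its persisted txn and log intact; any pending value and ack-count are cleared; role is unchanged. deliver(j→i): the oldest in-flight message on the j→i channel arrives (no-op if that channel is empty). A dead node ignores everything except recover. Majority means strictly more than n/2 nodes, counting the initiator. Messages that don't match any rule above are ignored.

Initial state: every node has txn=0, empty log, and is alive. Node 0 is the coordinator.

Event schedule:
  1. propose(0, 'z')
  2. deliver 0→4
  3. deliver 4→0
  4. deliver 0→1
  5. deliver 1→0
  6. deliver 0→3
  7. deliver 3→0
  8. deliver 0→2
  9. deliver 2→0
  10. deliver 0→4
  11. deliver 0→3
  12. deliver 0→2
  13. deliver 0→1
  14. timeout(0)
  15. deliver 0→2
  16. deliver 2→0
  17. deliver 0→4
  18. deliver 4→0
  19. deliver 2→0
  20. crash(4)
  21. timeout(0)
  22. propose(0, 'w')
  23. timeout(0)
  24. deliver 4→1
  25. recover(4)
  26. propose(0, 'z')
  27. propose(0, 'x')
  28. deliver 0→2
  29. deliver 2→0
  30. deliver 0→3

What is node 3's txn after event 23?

step 1 propose(0,'z'): 0={coor,t=1,log=-}
step 2 deliver 0→4: 4={part,t=1,log=-}
step 3 deliver 4→0: —
step 4 deliver 0→1: 1={part,t=1,log=-}
step 5 deliver 1→0: —
step 6 deliver 0→3: 3={part,t=1,log=-}
step 7 deliver 3→0: —
step 8 deliver 0→2: 2={part,t=1,log=-}
step 9 deliver 2→0: 0={coor,t=1,log=z}
step 10 deliver 0→4: 4={part,t=1,log=z}
step 11 deliver 0→3: 3={part,t=1,log=z}
step 12 deliver 0→2: 2={part,t=1,log=z}
step 13 deliver 0→1: 1={part,t=1,log=z}
step 14 timeout(0): 0={coor,t=2,log=z}
step 15 deliver 0→2: 2={part,t=2,log=z}
step 16 deliver 2→0: —
step 17 deliver 0→4: 4={part,t=2,log=z}
step 18 deliver 4→0: —
step 19 deliver 2→0: —
step 20 crash(4): 4={✗part,t=2,log=z}
step 21 timeout(0): 0={coor,t=3,log=z}
step 22 propose(0,'w'): 0={coor,t=4,log=z}
step 23 timeout(0): 0={coor,t=5,log=z}

1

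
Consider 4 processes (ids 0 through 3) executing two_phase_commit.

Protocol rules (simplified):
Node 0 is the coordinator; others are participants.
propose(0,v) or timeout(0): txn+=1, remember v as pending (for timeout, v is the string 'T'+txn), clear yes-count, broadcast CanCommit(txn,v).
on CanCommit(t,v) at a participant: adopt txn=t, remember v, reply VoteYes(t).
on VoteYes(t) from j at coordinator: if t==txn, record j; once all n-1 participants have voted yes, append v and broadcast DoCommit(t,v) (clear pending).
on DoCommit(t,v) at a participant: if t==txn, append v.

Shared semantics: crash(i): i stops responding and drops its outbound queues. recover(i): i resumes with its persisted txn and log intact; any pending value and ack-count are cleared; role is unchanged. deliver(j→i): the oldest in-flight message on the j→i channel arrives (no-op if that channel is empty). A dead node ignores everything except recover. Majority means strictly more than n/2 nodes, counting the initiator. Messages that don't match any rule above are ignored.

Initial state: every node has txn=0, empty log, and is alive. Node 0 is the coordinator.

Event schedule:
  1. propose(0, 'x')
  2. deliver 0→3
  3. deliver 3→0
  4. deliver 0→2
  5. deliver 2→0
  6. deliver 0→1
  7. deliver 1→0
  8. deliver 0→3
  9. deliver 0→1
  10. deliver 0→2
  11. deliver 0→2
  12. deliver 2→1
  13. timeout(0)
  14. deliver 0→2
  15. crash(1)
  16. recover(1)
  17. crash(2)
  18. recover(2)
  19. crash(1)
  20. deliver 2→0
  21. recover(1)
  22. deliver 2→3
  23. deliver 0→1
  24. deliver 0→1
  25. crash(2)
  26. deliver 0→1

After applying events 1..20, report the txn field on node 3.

1

e1 propose(0,'x'): 0[coor,t=1,-]
e2 deliver 0→3: 3[part,t=1,-]
e3 deliver 3→0: ·
e4 deliver 0→2: 2[part,t=1,-]
e5 deliver 2→0: ·
e6 deliver 0→1: 1[part,t=1,-]
e7 deliver 1→0: 0[coor,t=1,x]
e8 deliver 0→3: 3[part,t=1,x]
e9 deliver 0→1: 1[part,t=1,x]
e10 deliver 0→2: 2[part,t=1,x]
e11 deliver 0→2: ·
e12 deliver 2→1: ·
e13 timeout(0): 0[coor,t=2,x]
e14 deliver 0→2: 2[part,t=2,x]
e15 crash(1): 1[✗part,t=1,x]
e16 recover(1): 1[part,t=1,x]
e17 crash(2): 2[✗part,t=2,x]
e18 recover(2): 2[part,t=2,x]
e19 crash(1): 1[✗part,t=1,x]
e20 deliver 2→0: ·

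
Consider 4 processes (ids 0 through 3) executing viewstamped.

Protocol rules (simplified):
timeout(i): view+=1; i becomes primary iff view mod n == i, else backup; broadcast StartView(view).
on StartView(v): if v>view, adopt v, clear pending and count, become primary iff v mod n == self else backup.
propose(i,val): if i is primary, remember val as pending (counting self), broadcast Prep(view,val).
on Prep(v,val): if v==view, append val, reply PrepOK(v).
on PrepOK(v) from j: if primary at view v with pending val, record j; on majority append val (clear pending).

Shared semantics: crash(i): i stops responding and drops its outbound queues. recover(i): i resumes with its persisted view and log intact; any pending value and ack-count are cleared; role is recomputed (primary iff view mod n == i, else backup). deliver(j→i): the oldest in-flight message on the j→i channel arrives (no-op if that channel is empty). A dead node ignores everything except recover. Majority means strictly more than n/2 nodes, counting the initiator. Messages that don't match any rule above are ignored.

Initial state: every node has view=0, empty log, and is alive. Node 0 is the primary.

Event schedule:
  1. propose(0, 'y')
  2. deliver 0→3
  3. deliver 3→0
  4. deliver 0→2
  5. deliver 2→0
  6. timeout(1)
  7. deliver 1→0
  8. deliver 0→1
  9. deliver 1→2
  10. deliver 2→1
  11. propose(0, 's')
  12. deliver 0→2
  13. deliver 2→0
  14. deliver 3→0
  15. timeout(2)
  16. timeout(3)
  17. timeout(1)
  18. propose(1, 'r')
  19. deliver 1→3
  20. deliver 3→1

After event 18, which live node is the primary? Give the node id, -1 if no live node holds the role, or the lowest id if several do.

2

after 1 — propose(0,'y'): ·
after 2 — deliver 0→3: n3:back/v0/[y]
after 3 — deliver 3→0: ·
after 4 — deliver 0→2: n2:back/v0/[y]
after 5 — deliver 2→0: n0:prim/v0/[y]
after 6 — timeout(1): n1:prim/v1/[-]
after 7 — deliver 1→0: n0:back/v1/[y]
after 8 — deliver 0→1: ·
after 9 — deliver 1→2: n2:back/v1/[y]
after 10 — deliver 2→1: ·
after 11 — propose(0,'s'): ·
after 12 — deliver 0→2: ·
after 13 — deliver 2→0: ·
after 14 — deliver 3→0: ·
after 15 — timeout(2): n2:prim/v2/[y]
after 16 — timeout(3): n3:back/v1/[y]
after 17 — timeout(1): n1:back/v2/[-]
after 18 — propose(1,'r'): ·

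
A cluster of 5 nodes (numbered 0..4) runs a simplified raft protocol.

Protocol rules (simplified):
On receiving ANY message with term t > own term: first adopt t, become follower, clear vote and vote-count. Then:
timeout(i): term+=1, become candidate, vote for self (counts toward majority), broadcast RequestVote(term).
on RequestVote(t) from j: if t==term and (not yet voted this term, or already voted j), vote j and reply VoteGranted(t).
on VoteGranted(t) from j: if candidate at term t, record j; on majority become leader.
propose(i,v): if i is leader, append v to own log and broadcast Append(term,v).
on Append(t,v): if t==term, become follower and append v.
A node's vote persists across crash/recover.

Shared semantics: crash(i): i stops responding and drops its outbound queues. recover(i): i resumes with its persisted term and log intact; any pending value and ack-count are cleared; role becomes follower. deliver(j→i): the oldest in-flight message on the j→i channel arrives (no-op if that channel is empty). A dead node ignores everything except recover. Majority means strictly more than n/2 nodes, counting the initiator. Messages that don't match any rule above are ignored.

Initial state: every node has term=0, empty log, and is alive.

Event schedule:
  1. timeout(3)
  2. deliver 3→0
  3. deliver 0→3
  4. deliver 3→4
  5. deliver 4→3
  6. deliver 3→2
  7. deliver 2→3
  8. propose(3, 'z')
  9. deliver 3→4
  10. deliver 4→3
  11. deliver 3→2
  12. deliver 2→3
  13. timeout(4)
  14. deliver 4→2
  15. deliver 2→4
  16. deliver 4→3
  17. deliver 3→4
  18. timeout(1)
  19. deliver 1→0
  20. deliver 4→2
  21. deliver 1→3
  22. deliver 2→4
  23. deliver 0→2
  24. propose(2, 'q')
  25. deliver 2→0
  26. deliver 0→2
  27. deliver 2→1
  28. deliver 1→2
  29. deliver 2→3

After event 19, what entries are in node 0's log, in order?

empty

1. timeout(3):  <3:cand t1 ->
2. deliver 3→0:  <0:foll t1 ->
3. deliver 0→3:  nop
4. deliver 3→4:  <4:foll t1 ->
5. deliver 4→3:  <3:lead t1 ->
6. deliver 3→2:  <2:foll t1 ->
7. deliver 2→3:  nop
8. propose(3,'z'):  <3:lead t1 z>
9. deliver 3→4:  <4:foll t1 z>
10. deliver 4→3:  nop
11. deliver 3→2:  <2:foll t1 z>
12. deliver 2→3:  nop
13. timeout(4):  <4:cand t2 z>
14. deliver 4→2:  <2:foll t2 z>
15. deliver 2→4:  nop
16. deliver 4→3:  <3:foll t2 z>
17. deliver 3→4:  <4:lead t2 z>
18. timeout(1):  <1:cand t1 ->
19. deliver 1→0:  nop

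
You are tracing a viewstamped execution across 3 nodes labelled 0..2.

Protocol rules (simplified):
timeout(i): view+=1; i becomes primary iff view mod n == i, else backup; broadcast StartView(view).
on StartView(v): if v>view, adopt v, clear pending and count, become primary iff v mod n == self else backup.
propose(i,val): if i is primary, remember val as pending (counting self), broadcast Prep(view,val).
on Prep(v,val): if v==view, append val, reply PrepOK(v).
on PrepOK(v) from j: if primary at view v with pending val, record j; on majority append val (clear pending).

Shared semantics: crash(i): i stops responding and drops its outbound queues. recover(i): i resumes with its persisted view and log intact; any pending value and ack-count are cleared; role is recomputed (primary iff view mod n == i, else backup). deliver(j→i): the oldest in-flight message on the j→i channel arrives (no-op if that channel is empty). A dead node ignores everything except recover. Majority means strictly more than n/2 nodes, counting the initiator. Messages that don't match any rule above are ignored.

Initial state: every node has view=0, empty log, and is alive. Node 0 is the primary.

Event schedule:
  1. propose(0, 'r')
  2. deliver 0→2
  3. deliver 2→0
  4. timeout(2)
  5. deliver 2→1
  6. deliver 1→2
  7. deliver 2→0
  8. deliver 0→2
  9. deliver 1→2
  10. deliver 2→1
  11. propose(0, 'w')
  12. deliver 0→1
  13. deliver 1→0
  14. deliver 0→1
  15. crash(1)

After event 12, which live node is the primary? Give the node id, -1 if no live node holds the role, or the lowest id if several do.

e1 propose(0,'r'): ·
e2 deliver 0→2: 2[back,v=0,r]
e3 deliver 2→0: 0[prim,v=0,r]
e4 timeout(2): 2[back,v=1,r]
e5 deliver 2→1: 1[prim,v=1,-]
e6 deliver 1→2: ·
e7 deliver 2→0: 0[back,v=1,r]
e8 deliver 0→2: ·
e9 deliver 1→2: ·
e10 deliver 2→1: ·
e11 propose(0,'w'): ·
e12 deliver 0→1: ·

1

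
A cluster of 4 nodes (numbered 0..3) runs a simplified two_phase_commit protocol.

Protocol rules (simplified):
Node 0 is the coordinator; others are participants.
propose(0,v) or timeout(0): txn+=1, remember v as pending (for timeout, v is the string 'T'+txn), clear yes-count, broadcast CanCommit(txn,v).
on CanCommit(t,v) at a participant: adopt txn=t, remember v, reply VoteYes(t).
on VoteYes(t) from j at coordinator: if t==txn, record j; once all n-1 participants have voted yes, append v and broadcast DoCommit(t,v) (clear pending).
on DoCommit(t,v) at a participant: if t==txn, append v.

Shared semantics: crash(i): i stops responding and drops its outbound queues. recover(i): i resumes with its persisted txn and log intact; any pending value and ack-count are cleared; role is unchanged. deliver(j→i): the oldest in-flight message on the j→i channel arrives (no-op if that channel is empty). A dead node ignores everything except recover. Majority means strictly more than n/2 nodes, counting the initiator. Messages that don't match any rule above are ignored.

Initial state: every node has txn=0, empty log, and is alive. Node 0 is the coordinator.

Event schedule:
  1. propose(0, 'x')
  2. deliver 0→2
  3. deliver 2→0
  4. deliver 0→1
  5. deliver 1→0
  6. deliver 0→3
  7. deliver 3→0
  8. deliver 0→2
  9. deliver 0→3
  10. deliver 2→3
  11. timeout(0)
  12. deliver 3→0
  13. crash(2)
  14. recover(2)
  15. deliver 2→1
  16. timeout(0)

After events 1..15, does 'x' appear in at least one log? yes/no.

yes

1. propose(0,'x'):  <0:coor t1 ->
2. deliver 0→2:  <2:part t1 ->
3. deliver 2→0:  nop
4. deliver 0→1:  <1:part t1 ->
5. deliver 1→0:  nop
6. deliver 0→3:  <3:part t1 ->
7. deliver 3→0:  <0:coor t1 x>
8. deliver 0→2:  <2:part t1 x>
9. deliver 0→3:  <3:part t1 x>
10. deliver 2→3:  nop
11. timeout(0):  <0:coor t2 x>
12. deliver 3→0:  nop
13. crash(2):  <2:✗part t1 x>
14. recover(2):  <2:part t1 x>
15. deliver 2→1:  nop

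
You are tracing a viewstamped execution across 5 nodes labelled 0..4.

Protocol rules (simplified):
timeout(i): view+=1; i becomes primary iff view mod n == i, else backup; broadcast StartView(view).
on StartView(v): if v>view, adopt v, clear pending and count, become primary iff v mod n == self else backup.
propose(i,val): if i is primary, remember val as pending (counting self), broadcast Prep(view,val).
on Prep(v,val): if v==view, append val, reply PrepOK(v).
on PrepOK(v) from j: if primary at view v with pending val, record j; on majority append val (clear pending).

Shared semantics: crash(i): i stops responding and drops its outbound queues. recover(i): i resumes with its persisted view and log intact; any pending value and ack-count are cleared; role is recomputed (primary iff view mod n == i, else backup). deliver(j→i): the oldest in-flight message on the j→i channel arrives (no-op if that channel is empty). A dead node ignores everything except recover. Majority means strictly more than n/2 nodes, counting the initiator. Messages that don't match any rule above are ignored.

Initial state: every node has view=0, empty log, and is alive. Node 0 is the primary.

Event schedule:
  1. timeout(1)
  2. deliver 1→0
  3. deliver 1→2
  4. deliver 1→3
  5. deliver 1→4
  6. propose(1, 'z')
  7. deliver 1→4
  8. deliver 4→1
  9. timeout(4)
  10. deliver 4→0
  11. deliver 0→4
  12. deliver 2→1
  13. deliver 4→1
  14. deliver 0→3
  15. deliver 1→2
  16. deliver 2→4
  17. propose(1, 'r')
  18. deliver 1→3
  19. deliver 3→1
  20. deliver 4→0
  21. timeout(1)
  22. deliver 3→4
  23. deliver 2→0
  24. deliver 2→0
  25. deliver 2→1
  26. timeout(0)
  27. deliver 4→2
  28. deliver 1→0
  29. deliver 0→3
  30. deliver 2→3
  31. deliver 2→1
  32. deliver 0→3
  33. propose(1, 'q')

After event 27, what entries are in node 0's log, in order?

e1 timeout(1): 1[prim,v=1,-]
e2 deliver 1→0: 0[back,v=1,-]
e3 deliver 1→2: 2[back,v=1,-]
e4 deliver 1→3: 3[back,v=1,-]
e5 deliver 1→4: 4[back,v=1,-]
e6 propose(1,'z'): ·
e7 deliver 1→4: 4[back,v=1,z]
e8 deliver 4→1: ·
e9 timeout(4): 4[back,v=2,z]
e10 deliver 4→0: 0[back,v=2,-]
e11 deliver 0→4: ·
e12 deliver 2→1: ·
e13 deliver 4→1: 1[back,v=2,-]
e14 deliver 0→3: ·
e15 deliver 1→2: 2[back,v=1,z]
e16 deliver 2→4: ·
e17 propose(1,'r'): ·
e18 deliver 1→3: 3[back,v=1,z]
e19 deliver 3→1: ·
e20 deliver 4→0: ·
e21 timeout(1): 1[back,v=3,-]
e22 deliver 3→4: ·
e23 deliver 2→0: ·
e24 deliver 2→0: ·
e25 deliver 2→1: ·
e26 timeout(0): 0[back,v=3,-]
e27 deliver 4→2: 2[prim,v=2,z]

empty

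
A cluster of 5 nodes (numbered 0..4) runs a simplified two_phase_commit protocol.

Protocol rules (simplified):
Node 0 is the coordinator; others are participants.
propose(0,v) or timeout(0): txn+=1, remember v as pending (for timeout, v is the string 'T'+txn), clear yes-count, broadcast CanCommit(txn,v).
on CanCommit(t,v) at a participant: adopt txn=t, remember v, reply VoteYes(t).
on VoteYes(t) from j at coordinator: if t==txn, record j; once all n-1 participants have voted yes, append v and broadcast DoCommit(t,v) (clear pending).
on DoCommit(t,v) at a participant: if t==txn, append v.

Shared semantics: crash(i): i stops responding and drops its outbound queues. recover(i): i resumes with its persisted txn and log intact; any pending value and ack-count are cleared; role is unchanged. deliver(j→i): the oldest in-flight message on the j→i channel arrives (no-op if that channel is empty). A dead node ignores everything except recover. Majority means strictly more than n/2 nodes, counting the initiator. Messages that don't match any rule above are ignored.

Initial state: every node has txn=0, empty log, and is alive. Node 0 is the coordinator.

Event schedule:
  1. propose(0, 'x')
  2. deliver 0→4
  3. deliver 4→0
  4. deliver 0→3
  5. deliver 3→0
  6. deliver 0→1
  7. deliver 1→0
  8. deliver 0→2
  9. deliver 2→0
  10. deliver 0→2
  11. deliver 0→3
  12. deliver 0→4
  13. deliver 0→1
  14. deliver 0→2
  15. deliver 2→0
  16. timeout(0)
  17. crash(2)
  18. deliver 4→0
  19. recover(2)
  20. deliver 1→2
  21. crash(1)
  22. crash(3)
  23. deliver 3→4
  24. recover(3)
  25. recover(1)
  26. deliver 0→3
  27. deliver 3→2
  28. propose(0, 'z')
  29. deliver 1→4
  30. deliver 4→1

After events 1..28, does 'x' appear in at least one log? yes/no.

1. propose(0,'x'):  <0:coor t1 ->
2. deliver 0→4:  <4:part t1 ->
3. deliver 4→0:  nop
4. deliver 0→3:  <3:part t1 ->
5. deliver 3→0:  nop
6. deliver 0→1:  <1:part t1 ->
7. deliver 1→0:  nop
8. deliver 0→2:  <2:part t1 ->
9. deliver 2→0:  <0:coor t1 x>
10. deliver 0→2:  <2:part t1 x>
11. deliver 0→3:  <3:part t1 x>
12. deliver 0→4:  <4:part t1 x>
13. deliver 0→1:  <1:part t1 x>
14. deliver 0→2:  nop
15. deliver 2→0:  nop
16. timeout(0):  <0:coor t2 x>
17. crash(2):  <2:✗part t1 x>
18. deliver 4→0:  nop
19. recover(2):  <2:part t1 x>
20. deliver 1→2:  nop
21. crash(1):  <1:✗part t1 x>
22. crash(3):  <3:✗part t1 x>
23. deliver 3→4:  nop
24. recover(3):  <3:part t1 x>
25. recover(1):  <1:part t1 x>
26. deliver 0→3:  <3:part t2 x>
27. deliver 3→2:  nop
28. propose(0,'z'):  <0:coor t3 x>

yes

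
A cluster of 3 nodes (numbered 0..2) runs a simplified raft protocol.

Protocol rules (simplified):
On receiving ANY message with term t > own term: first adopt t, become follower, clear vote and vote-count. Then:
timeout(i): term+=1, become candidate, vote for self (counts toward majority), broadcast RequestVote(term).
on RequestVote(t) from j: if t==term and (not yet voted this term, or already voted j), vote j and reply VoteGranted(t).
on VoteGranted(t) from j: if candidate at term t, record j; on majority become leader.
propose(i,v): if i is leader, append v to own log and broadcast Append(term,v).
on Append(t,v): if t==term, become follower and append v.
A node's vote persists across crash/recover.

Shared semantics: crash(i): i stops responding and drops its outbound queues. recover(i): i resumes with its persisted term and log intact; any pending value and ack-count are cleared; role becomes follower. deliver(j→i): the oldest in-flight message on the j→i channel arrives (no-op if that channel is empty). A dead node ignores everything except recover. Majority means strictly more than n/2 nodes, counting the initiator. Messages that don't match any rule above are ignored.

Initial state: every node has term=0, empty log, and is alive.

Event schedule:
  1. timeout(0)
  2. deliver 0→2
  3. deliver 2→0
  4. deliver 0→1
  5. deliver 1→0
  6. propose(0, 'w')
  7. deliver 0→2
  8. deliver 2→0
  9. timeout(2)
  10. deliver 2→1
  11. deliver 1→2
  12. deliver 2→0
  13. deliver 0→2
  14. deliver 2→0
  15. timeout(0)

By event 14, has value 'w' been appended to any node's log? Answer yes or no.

after 1 — timeout(0): n0:cand/t1/[-]
after 2 — deliver 0→2: n2:foll/t1/[-]
after 3 — deliver 2→0: n0:lead/t1/[-]
after 4 — deliver 0→1: n1:foll/t1/[-]
after 5 — deliver 1→0: ·
after 6 — propose(0,'w'): n0:lead/t1/[w]
after 7 — deliver 0→2: n2:foll/t1/[w]
after 8 — deliver 2→0: ·
after 9 — timeout(2): n2:cand/t2/[w]
after 10 — deliver 2→1: n1:foll/t2/[-]
after 11 — deliver 1→2: n2:lead/t2/[w]
after 12 — deliver 2→0: n0:foll/t2/[w]
after 13 — deliver 0→2: ·
after 14 — deliver 2→0: ·

yes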